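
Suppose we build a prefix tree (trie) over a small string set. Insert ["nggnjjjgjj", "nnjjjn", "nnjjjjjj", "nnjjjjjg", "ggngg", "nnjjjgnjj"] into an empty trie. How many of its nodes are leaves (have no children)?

6

A leaf is a node with no children — equivalently, the end of a word that is not a proper prefix of any other stored word.
Those words: "ggngg", "nggnjjjgjj", "nnjjjgnjj", "nnjjjjjg", "nnjjjjjj", "nnjjjn"
Leaf count: 6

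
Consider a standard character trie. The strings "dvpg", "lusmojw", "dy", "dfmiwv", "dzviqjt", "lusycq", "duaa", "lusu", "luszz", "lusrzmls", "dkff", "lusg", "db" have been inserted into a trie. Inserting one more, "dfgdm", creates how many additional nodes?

"df" is already a path in the trie; the remaining "gdm" must be added.
New nodes needed: |"dfgdm"| − 2 = 5 − 2 = 3.

3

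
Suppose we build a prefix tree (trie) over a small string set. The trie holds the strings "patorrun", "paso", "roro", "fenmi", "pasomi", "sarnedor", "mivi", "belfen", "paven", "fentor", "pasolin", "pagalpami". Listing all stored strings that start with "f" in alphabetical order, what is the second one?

fentor

Filter for "f…" and sort: "fenmi", "fentor"
The 2nd is fentor.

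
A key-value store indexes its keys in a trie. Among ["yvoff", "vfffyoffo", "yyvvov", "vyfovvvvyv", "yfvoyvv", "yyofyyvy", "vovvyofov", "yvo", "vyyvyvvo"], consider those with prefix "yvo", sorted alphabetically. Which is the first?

yvo

DFS of the "yvo" subtree visits, in order: "yvo", "yvoff"
The 1st is yvo.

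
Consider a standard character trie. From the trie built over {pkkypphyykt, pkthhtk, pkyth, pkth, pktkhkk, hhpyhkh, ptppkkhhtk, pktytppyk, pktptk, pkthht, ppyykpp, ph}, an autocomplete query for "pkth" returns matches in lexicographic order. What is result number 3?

Filter for "pkth…" and sort: "pkth", "pkthht", "pkthhtk"
Position 3: pkthhtk

pkthhtk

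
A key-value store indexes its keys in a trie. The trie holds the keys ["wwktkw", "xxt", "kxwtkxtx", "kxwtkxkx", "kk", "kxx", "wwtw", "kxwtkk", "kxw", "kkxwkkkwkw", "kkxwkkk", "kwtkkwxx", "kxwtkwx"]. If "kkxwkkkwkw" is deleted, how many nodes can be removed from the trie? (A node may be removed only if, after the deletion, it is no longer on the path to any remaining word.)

A node on "kkxwkkkwkw"'s path can go only if nothing else ends at it or branches off below it.
The suffix "wkw" (3 nodes) is used only by "kkxwkkkwkw"; "kkxwkkk" is itself a stored word, so pruning stops there.
Nodes removed: 3

3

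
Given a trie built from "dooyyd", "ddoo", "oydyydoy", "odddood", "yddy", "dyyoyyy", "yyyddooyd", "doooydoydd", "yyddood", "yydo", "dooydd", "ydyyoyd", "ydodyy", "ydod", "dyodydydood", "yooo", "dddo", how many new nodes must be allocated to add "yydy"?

The longest prefix of "yydy" already in the trie is "yyd" (length 3).
New nodes needed: |"yydy"| − 3 = 4 − 3 = 1.

1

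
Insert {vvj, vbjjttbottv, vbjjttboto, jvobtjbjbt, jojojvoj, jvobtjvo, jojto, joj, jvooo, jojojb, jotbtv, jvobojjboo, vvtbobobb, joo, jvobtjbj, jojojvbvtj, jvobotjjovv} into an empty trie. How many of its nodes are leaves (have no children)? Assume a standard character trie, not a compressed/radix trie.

Leaves are exactly the stored words that no other stored word extends.
Those words: "jojojb", "jojojvbvtj", "jojojvoj", "jojto", "joo", "jotbtv", "jvobojjboo", "jvobotjjovv", "jvobtjbjbt", "jvobtjvo", "jvooo", "vbjjttboto", "vbjjttbottv", "vvj", "vvtbobobb"
Leaf count: 15

15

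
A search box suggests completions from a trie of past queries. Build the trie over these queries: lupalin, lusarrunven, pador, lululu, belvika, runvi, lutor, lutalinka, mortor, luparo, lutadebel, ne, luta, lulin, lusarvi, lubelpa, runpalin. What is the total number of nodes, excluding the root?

Trace insertions, counting only characters that open a new branch:
  "lupalin" → 7 new (l, u, p, a, l, i, n)
  "lusarrunven" → prefix "lu" already present; 9 new (s, a, r, r, u, n, v, e, n)
  "pador" → 5 new (p, a, d, o, r)
  "lululu" → prefix "lu" already present; 4 new (l, u, l, u)
  "belvika" → 7 new (b, e, l, v, i, k, a)
  "runvi" → 5 new (r, u, n, v, i)
  "lutor" → prefix "lu" already present; 3 new (t, o, r)
  "lutalinka" → prefix "lut" already present; 6 new (a, l, i, n, k, a)
  "mortor" → 6 new (m, o, r, t, o, r)
  "luparo" → prefix "lupa" already present; 2 new (r, o)
  "lutadebel" → prefix "luta" already present; 5 new (d, e, b, e, l)
  "ne" → 2 new (n, e)
  "luta" → prefix "luta" already present; 0 new (none)
  "lulin" → prefix "lul" already present; 2 new (i, n)
  "lusarvi" → prefix "lusar" already present; 2 new (v, i)
  "lubelpa" → prefix "lu" already present; 5 new (b, e, l, p, a)
  "runpalin" → prefix "run" already present; 5 new (p, a, l, i, n)
Total nodes = 7 + 9 + 5 + 4 + 7 + 5 + 3 + 6 + 6 + 2 + 5 + 2 + 0 + 2 + 2 + 5 + 5 = 75

75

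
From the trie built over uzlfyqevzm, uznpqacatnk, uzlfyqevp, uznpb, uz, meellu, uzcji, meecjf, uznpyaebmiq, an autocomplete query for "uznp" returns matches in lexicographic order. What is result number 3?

uznpyaebmiq

DFS of the "uznp" subtree visits, in order: "uznpb", "uznpqacatnk", "uznpyaebmiq"
Position 3: uznpyaebmiq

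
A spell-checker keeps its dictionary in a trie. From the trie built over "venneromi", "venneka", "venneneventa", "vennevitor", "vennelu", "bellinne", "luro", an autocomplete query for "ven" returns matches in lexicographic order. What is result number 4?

Filter for "ven…" and sort: "venneka", "vennelu", "venneneventa", "venneromi", "vennevitor"
The 4th is venneromi.

venneromi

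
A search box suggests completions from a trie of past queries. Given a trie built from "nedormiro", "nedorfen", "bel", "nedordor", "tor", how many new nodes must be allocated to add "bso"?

2

Walking "bso" from the root, the first 1 characters ("b") follow existing edges; "s" is the first miss.
New nodes needed: |"bso"| − 1 = 3 − 1 = 2.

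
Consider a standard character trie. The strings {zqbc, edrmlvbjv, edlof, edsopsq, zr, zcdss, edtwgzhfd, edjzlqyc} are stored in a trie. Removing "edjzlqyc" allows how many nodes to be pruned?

After clearing the end-marker at "edjzlqyc", prune upward until reaching a node still needed by another word.
The suffix "jzlqyc" (6 nodes) is used only by "edjzlqyc"; the node for "ed" still has the child "r", so pruning stops there.
Nodes removed: 6

6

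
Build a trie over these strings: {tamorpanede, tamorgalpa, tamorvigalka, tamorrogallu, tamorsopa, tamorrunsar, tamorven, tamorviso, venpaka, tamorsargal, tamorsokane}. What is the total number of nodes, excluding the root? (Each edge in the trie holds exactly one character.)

59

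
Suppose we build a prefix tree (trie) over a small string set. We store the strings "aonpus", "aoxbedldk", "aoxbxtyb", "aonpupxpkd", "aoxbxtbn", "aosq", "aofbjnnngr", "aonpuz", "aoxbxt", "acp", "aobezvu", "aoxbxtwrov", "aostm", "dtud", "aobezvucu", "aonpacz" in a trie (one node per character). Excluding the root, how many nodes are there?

For each word, the new-node count is its length minus the longest prefix already in the trie:
  "aonpus" → 6 new (a, o, n, p, u, s)
  "aoxbedldk" → prefix "ao" already present; 7 new (x, b, e, d, l, d, k)
  "aoxbxtyb" → prefix "aoxb" already present; 4 new (x, t, y, b)
  "aonpupxpkd" → prefix "aonpu" already present; 5 new (p, x, p, k, d)
  "aoxbxtbn" → prefix "aoxbxt" already present; 2 new (b, n)
  "aosq" → prefix "ao" already present; 2 new (s, q)
  "aofbjnnngr" → prefix "ao" already present; 8 new (f, b, j, n, n, n, g, r)
  "aonpuz" → prefix "aonpu" already present; 1 new (z)
  "aoxbxt" → prefix "aoxbxt" already present; 0 new (none)
  "acp" → prefix "a" already present; 2 new (c, p)
  "aobezvu" → prefix "ao" already present; 5 new (b, e, z, v, u)
  "aoxbxtwrov" → prefix "aoxbxt" already present; 4 new (w, r, o, v)
  "aostm" → prefix "aos" already present; 2 new (t, m)
  "dtud" → 4 new (d, t, u, d)
  "aobezvucu" → prefix "aobezvu" already present; 2 new (c, u)
  "aonpacz" → prefix "aonp" already present; 3 new (a, c, z)
Total nodes = 6 + 7 + 4 + 5 + 2 + 2 + 8 + 1 + 0 + 2 + 5 + 4 + 2 + 4 + 2 + 3 = 57

57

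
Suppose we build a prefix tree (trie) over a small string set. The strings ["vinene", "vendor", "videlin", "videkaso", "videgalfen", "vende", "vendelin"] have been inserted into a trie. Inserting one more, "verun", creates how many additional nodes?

3

Walking "verun" from the root, the first 2 characters ("ve") follow existing edges; "r" is the first miss.
New nodes needed: |"verun"| − 2 = 5 − 2 = 3.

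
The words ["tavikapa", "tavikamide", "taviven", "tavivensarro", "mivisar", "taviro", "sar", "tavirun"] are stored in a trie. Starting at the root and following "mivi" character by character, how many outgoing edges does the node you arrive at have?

Walk "mivi" from the root, arriving at one node.
Characters that immediately follow "mivi" among the stored strings: {s}.
That node has 1 child edge.

1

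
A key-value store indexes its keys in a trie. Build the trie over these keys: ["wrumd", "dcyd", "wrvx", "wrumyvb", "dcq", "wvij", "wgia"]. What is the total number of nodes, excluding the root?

21

Trie structure (* marks end of a word):
(root)
├─ d
│  └─ c
│     ├─ q *
│     └─ y
│        └─ d *
└─ w
   ├─ g
   │  └─ i
   │     └─ a *
   ├─ r
   │  ├─ u
   │  │  └─ m
   │  │     ├─ d *
   │  │     └─ y
   │  │        └─ v
   │  │           └─ b *
   │  └─ v
   │     └─ x *
   └─ v
      └─ i
         └─ j *
Counting every labelled node above: 21.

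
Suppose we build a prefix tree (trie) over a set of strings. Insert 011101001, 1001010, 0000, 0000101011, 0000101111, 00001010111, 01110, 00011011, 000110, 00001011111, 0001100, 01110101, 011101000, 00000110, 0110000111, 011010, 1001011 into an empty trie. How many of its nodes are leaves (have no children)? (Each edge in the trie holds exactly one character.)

12

A leaf is a node with no children — equivalently, the end of a word that is not a proper prefix of any other stored word.
Those words: "00000110", "00001010111", "00001011111", "0001100", "00011011", "0110000111", "011010", "011101000", "011101001", "01110101", "1001010", "1001011"
Leaf count: 12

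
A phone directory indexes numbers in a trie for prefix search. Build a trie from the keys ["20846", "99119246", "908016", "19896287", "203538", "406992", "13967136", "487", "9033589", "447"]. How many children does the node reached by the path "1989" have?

Follow the path "1989" to its node, then look at its outgoing edges.
Characters that immediately follow "1989" among the stored strings: {6}.
That node has 1 child edge.

1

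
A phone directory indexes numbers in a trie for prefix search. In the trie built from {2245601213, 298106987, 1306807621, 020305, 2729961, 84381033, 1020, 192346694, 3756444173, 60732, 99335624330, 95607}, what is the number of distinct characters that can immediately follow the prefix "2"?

The children of the "2" node are the distinct next characters among strings starting with "2".
Distinct next characters after "2": 2, 7, 9.
That node has 3 child edges.

3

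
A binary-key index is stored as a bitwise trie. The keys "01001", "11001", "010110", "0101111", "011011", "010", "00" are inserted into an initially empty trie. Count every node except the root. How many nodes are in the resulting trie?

20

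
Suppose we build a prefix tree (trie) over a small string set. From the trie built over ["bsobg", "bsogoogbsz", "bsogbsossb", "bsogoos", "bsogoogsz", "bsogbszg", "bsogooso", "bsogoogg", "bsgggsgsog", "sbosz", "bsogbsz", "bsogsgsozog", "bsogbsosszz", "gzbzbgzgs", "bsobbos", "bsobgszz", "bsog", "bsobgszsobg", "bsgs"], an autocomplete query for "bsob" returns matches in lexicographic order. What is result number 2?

bsobg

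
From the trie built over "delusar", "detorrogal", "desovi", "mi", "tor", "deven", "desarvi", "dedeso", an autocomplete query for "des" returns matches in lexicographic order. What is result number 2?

desovi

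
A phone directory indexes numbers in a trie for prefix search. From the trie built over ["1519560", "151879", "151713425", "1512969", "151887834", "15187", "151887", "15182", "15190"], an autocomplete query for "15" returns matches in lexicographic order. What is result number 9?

1519560

DFS of the "15" subtree visits, in order: "1512969", "151713425", "15182", "15187", "151879", "151887", "151887834", "15190", "1519560"
Position 9: 1519560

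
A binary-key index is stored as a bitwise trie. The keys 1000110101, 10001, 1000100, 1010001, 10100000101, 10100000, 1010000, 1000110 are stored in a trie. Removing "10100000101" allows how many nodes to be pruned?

3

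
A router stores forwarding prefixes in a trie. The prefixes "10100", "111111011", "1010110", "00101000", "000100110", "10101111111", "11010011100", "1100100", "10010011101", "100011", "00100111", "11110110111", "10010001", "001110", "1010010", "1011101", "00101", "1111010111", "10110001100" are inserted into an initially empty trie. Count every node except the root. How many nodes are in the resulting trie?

Trace insertions, counting only characters that open a new branch:
  "10100" → 5 new (1, 0, 1, 0, 0)
  "111111011" → prefix "1" already present; 8 new (1, 1, 1, 1, 1, 0, 1, 1)
  "1010110" → prefix "1010" already present; 3 new (1, 1, 0)
  "00101000" → 8 new (0, 0, 1, 0, 1, 0, 0, 0)
  "000100110" → prefix "00" already present; 7 new (0, 1, 0, 0, 1, 1, 0)
  "10101111111" → prefix "101011" already present; 5 new (1, 1, 1, 1, 1)
  "11010011100" → prefix "11" already present; 9 new (0, 1, 0, 0, 1, 1, 1, 0, 0)
  "1100100" → prefix "110" already present; 4 new (0, 1, 0, 0)
  "10010011101" → prefix "10" already present; 9 new (0, 1, 0, 0, 1, 1, 1, 0, 1)
  "100011" → prefix "100" already present; 3 new (0, 1, 1)
  "00100111" → prefix "0010" already present; 4 new (0, 1, 1, 1)
  "11110110111" → prefix "1111" already present; 7 new (0, 1, 1, 0, 1, 1, 1)
  "10010001" → prefix "100100" already present; 2 new (0, 1)
  "001110" → prefix "001" already present; 3 new (1, 1, 0)
  "1010010" → prefix "10100" already present; 2 new (1, 0)
  "1011101" → prefix "101" already present; 4 new (1, 1, 0, 1)
  "00101" → prefix "00101" already present; 0 new (none)
  "1111010111" → prefix "111101" already present; 4 new (0, 1, 1, 1)
  "10110001100" → prefix "1011" already present; 7 new (0, 0, 0, 1, 1, 0, 0)
Total nodes = 5 + 8 + 3 + 8 + 7 + 5 + 9 + 4 + 9 + 3 + 4 + 7 + 2 + 3 + 2 + 4 + 0 + 4 + 7 = 94

94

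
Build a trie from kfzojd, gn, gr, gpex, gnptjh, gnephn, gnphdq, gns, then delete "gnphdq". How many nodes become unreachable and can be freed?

3

A node on "gnphdq"'s path can go only if nothing else ends at it or branches off below it.
The suffix "hdq" (3 nodes) is used only by "gnphdq"; the node for "gnp" still has the child "t", so pruning stops there.
Nodes removed: 3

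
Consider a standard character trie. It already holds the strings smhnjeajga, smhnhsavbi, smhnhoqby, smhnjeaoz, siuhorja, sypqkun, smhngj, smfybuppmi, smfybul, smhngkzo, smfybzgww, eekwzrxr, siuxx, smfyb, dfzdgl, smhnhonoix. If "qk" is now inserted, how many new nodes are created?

2

"qk" shares no prefix with any stored word, so all 2 characters open new nodes.
2 − 0 = 2 new nodes.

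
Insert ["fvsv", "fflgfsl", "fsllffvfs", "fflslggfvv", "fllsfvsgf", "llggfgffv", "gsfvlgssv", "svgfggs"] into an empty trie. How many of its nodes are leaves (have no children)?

8

A leaf is a node with no children — equivalently, the end of a word that is not a proper prefix of any other stored word.
Those words: "fflgfsl", "fflslggfvv", "fllsfvsgf", "fsllffvfs", "fvsv", "gsfvlgssv", "llggfgffv", "svgfggs"
Leaf count: 8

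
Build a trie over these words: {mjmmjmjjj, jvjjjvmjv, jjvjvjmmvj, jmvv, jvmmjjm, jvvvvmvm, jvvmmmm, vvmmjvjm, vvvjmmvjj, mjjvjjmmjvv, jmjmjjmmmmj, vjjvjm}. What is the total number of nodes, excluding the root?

83

Count nodes per top-level branch (shared prefixes stored once):
  'j'-branch (jjvjvjmmvj, jmjmjjmmmmj, jmvv, jvjjjvmjv, jvmmjjm, jvvmmmm, jvvvvmvm): 45 nodes
  'm'-branch (mjjvjjmmjvv, mjmmjmjjj): 18 nodes
  'v'-branch (vjjvjm, vvmmjvjm, vvvjmmvjj): 20 nodes
Sum: 83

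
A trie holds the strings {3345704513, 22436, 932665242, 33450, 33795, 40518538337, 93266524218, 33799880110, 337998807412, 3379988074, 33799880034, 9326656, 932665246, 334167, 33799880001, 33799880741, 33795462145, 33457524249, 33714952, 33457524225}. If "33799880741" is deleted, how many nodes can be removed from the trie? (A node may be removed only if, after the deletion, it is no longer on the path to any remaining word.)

0

Walk "33799880741" from the leaf back toward the root, removing each node that no remaining word uses.
Every node on "33799880741" is still needed (e.g. by "337998807412"), so nothing is freed.
Nodes removed: 0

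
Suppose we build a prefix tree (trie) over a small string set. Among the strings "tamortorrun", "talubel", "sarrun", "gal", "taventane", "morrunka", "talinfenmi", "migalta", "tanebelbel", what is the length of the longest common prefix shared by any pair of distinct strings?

3

The deepest shared node is where two words last agree before diverging.
"talinfenmi" and "talubel" agree on "tal" (3 characters) before diverging; nothing deeper is shared.
Longest shared-prefix length: 3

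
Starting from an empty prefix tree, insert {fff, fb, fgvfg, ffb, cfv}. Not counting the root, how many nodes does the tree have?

12

For each word, the new-node count is its length minus the longest prefix already in the trie:
  "fff" → 3 new (f, f, f)
  "fb" → prefix "f" already present; 1 new (b)
  "fgvfg" → prefix "f" already present; 4 new (g, v, f, g)
  "ffb" → prefix "ff" already present; 1 new (b)
  "cfv" → 3 new (c, f, v)
Total nodes = 3 + 1 + 4 + 1 + 3 = 12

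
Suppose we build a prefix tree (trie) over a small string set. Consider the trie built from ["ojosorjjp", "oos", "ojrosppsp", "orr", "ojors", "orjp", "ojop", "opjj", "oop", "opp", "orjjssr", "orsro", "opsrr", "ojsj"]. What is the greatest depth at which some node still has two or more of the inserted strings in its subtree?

Look for the deepest trie node that still has at least two words in its subtree.
e.g. "ojop" and "ojors" share the prefix "ojo" of length 3; no pair shares a longer one.
Longest shared-prefix length: 3

3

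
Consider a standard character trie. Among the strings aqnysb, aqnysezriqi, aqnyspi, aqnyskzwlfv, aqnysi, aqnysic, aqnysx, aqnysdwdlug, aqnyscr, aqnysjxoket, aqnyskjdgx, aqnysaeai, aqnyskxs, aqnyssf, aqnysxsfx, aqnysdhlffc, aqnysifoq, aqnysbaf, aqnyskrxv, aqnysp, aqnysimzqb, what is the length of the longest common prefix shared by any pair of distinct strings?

The deepest shared node is where two words last agree before diverging.
e.g. "aqnysb" and "aqnysbaf" share the prefix "aqnysb" of length 6; no pair shares a longer one.
Longest shared-prefix length: 6

6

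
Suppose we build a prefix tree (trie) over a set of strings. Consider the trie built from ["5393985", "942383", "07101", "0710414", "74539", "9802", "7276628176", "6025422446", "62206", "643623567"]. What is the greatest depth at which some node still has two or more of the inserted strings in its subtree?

Equivalently: take the maximum, over all pairs, of their longest common prefix length.
e.g. "07101" and "0710414" share the prefix "0710" of length 4; no pair shares a longer one.
Longest shared-prefix length: 4

4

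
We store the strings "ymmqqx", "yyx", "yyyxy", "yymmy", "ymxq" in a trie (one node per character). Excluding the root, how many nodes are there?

16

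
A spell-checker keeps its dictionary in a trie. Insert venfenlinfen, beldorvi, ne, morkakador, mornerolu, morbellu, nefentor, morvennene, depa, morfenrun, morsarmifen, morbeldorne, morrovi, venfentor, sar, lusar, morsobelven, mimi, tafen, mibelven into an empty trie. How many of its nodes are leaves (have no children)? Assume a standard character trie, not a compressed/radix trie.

A leaf is a node with no children — equivalently, the end of a word that is not a proper prefix of any other stored word.
Those words: "beldorvi", "depa", "lusar", "mibelven", "mimi", "morbeldorne", "morbellu", "morfenrun", "morkakador", "mornerolu", "morrovi", "morsarmifen", "morsobelven", "morvennene", "nefentor", "sar", "tafen", "venfenlinfen", "venfentor"
Leaf count: 19

19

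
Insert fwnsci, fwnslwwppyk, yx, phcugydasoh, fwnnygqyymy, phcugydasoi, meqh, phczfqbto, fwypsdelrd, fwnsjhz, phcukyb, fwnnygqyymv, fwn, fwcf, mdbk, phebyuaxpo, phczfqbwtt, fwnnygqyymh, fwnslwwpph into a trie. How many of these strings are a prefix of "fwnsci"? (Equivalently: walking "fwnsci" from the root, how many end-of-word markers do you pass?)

2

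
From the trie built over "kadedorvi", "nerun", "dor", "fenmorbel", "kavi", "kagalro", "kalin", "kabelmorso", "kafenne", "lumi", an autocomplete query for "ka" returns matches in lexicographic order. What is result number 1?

Words with prefix "ka", in lexicographic order: "kabelmorso", "kadedorvi", "kafenne", "kagalro", "kalin", "kavi"
The 1st is kabelmorso.

kabelmorso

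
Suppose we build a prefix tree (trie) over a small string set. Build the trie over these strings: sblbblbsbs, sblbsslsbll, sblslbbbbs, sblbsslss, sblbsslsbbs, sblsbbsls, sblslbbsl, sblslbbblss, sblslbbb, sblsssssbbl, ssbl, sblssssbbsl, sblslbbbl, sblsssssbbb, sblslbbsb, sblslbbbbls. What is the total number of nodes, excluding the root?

Count nodes per top-level branch (shared prefixes stored once):
  's'-branch (sblbblbsbs, sblbsslsbbs, sblbsslsbll, sblbsslss, sblsbbsls, sblslbbb, sblslbbbbls, sblslbbbbs, sblslbbbl, sblslbbblss, sblslbbsb, sblslbbsl, sblssssbbsl, sblsssssbbb, sblsssssbbl, ssbl): 55 nodes
Sum: 55

55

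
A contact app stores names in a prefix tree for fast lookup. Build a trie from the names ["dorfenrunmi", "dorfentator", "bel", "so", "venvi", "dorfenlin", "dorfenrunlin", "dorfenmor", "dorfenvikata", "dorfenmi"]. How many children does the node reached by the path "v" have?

1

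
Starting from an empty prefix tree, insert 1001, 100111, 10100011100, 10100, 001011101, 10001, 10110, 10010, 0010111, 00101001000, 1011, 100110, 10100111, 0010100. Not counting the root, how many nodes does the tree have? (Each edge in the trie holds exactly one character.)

39

For each word, the new-node count is its length minus the longest prefix already in the trie:
  "1001" → 4 new (1, 0, 0, 1)
  "100111" → prefix "1001" already present; 2 new (1, 1)
  "10100011100" → prefix "10" already present; 9 new (1, 0, 0, 0, 1, 1, 1, 0, 0)
  "10100" → prefix "10100" already present; 0 new (none)
  "001011101" → 9 new (0, 0, 1, 0, 1, 1, 1, 0, 1)
  "10001" → prefix "100" already present; 2 new (0, 1)
  "10110" → prefix "101" already present; 2 new (1, 0)
  "10010" → prefix "1001" already present; 1 new (0)
  "0010111" → prefix "0010111" already present; 0 new (none)
  "00101001000" → prefix "00101" already present; 6 new (0, 0, 1, 0, 0, 0)
  "1011" → prefix "1011" already present; 0 new (none)
  "100110" → prefix "10011" already present; 1 new (0)
  "10100111" → prefix "10100" already present; 3 new (1, 1, 1)
  "0010100" → prefix "0010100" already present; 0 new (none)
Total nodes = 4 + 2 + 9 + 0 + 9 + 2 + 2 + 1 + 0 + 6 + 0 + 1 + 3 + 0 = 39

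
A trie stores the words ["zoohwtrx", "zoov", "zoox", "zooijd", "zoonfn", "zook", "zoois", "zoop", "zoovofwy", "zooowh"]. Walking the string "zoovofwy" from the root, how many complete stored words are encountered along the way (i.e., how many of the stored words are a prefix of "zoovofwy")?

2

Walk "zoovofwy" from the root; an end-of-word marker is hit whenever a stored word is a prefix of "zoovofwy".
Prefixes of the query that are stored words: "zoov", "zoovofwy"
Count: 2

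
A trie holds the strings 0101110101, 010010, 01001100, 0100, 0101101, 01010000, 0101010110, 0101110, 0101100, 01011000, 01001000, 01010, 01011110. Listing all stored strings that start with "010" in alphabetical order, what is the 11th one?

0101110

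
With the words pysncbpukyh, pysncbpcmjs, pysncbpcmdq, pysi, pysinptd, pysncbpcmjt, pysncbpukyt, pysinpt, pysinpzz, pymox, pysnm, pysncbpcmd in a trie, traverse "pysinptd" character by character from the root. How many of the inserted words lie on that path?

Traverse "pysinptd" character by character; count nodes along the way that are marked as word ends.
Prefixes of the query that are stored words: "pysi", "pysinpt", "pysinptd"
Count: 3

3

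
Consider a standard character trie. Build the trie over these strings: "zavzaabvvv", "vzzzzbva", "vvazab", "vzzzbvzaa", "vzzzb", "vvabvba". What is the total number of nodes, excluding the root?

Trie structure (* marks end of a word):
(root)
├─ v
│  ├─ v
│  │  └─ a
│  │     ├─ b
│  │     │  └─ v
│  │     │     └─ b
│  │     │        └─ a *
│  │     └─ z
│  │        └─ a
│  │           └─ b *
│  └─ z
│     └─ z
│        └─ z
│           ├─ b *
│           │  └─ v
│           │     └─ z
│           │        └─ a
│           │           └─ a *
│           └─ z
│              └─ b
│                 └─ v
│                    └─ a *
└─ z
   └─ a
      └─ v
         └─ z
            └─ a
               └─ a
                  └─ b
                     └─ v
                        └─ v
                           └─ v *
Counting every labelled node above: 32.

32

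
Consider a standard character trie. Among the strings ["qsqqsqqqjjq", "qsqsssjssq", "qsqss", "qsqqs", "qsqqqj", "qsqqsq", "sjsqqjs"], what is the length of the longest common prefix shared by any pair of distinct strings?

Equivalently: take the maximum, over all pairs, of their longest common prefix length.
e.g. "qsqqsq" and "qsqqsqqqjjq" share the prefix "qsqqsq" of length 6; no pair shares a longer one.
Longest shared-prefix length: 6

6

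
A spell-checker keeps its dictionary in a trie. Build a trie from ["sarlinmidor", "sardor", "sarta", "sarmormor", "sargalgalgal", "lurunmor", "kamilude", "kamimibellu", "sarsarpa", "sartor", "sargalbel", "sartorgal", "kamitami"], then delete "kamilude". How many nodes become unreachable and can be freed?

Walk "kamilude" from the leaf back toward the root, removing each node that no remaining word uses.
The suffix "lude" (4 nodes) is used only by "kamilude"; the node for "kami" still has the child "m", so pruning stops there.
Nodes removed: 4

4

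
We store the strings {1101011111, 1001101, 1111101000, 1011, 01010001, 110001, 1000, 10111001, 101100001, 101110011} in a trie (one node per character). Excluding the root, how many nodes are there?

Trace insertions, counting only characters that open a new branch:
  "1101011111" → 10 new (1, 1, 0, 1, 0, 1, 1, 1, 1, 1)
  "1001101" → prefix "1" already present; 6 new (0, 0, 1, 1, 0, 1)
  "1111101000" → prefix "11" already present; 8 new (1, 1, 1, 0, 1, 0, 0, 0)
  "1011" → prefix "10" already present; 2 new (1, 1)
  "01010001" → 8 new (0, 1, 0, 1, 0, 0, 0, 1)
  "110001" → prefix "110" already present; 3 new (0, 0, 1)
  "1000" → prefix "100" already present; 1 new (0)
  "10111001" → prefix "1011" already present; 4 new (1, 0, 0, 1)
  "101100001" → prefix "1011" already present; 5 new (0, 0, 0, 0, 1)
  "101110011" → prefix "10111001" already present; 1 new (1)
Total nodes = 10 + 6 + 8 + 2 + 8 + 3 + 1 + 4 + 5 + 1 = 48

48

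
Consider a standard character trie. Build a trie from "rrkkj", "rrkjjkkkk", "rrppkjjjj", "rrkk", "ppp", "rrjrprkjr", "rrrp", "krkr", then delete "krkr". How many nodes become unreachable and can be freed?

4

Walk "krkr" from the leaf back toward the root, removing each node that no remaining word uses.
No other word shares any prefix with "krkr", so all 4 of its nodes go.
Nodes removed: 4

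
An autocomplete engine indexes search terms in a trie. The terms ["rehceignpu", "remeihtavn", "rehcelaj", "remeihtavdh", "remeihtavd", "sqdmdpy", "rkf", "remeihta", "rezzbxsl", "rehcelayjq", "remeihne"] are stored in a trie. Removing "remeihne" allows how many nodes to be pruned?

After clearing the end-marker at "remeihne", prune upward until reaching a node still needed by another word.
The suffix "ne" (2 nodes) is used only by "remeihne"; the node for "remeih" still has the child "t", so pruning stops there.
Nodes removed: 2

2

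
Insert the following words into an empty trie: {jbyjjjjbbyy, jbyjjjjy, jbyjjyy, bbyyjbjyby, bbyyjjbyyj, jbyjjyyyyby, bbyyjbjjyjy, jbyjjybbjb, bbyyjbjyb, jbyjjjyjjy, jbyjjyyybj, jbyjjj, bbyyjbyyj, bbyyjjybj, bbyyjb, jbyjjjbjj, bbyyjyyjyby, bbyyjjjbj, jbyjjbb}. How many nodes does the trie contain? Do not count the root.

For each word, the new-node count is its length minus the longest prefix already in the trie:
  "jbyjjjjbbyy" → 11 new (j, b, y, j, j, j, j, b, b, y, y)
  "jbyjjjjy" → prefix "jbyjjjj" already present; 1 new (y)
  "jbyjjyy" → prefix "jbyjj" already present; 2 new (y, y)
  "bbyyjbjyby" → 10 new (b, b, y, y, j, b, j, y, b, y)
  "bbyyjjbyyj" → prefix "bbyyj" already present; 5 new (j, b, y, y, j)
  "jbyjjyyyyby" → prefix "jbyjjyy" already present; 4 new (y, y, b, y)
  "bbyyjbjjyjy" → prefix "bbyyjbj" already present; 4 new (j, y, j, y)
  "jbyjjybbjb" → prefix "jbyjjy" already present; 4 new (b, b, j, b)
  "bbyyjbjyb" → prefix "bbyyjbjyb" already present; 0 new (none)
  "jbyjjjyjjy" → prefix "jbyjjj" already present; 4 new (y, j, j, y)
  "jbyjjyyybj" → prefix "jbyjjyyy" already present; 2 new (b, j)
  "jbyjjj" → prefix "jbyjjj" already present; 0 new (none)
  "bbyyjbyyj" → prefix "bbyyjb" already present; 3 new (y, y, j)
  "bbyyjjybj" → prefix "bbyyjj" already present; 3 new (y, b, j)
  "bbyyjb" → prefix "bbyyjb" already present; 0 new (none)
  "jbyjjjbjj" → prefix "jbyjjj" already present; 3 new (b, j, j)
  "bbyyjyyjyby" → prefix "bbyyj" already present; 6 new (y, y, j, y, b, y)
  "bbyyjjjbj" → prefix "bbyyjj" already present; 3 new (j, b, j)
  "jbyjjbb" → prefix "jbyjj" already present; 2 new (b, b)
Total nodes = 11 + 1 + 2 + 10 + 5 + 4 + 4 + 4 + 0 + 4 + 2 + 0 + 3 + 3 + 0 + 3 + 6 + 3 + 2 = 67

67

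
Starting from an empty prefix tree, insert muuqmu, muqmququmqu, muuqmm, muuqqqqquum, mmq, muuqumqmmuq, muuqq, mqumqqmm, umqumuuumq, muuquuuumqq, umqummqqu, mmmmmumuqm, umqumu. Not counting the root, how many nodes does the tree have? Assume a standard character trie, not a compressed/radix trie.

For each word, the new-node count is its length minus the longest prefix already in the trie:
  "muuqmu" → 6 new (m, u, u, q, m, u)
  "muqmququmqu" → prefix "mu" already present; 9 new (q, m, q, u, q, u, m, q, u)
  "muuqmm" → prefix "muuqm" already present; 1 new (m)
  "muuqqqqquum" → prefix "muuq" already present; 7 new (q, q, q, q, u, u, m)
  "mmq" → prefix "m" already present; 2 new (m, q)
  "muuqumqmmuq" → prefix "muuq" already present; 7 new (u, m, q, m, m, u, q)
  "muuqq" → prefix "muuqq" already present; 0 new (none)
  "mqumqqmm" → prefix "m" already present; 7 new (q, u, m, q, q, m, m)
  "umqumuuumq" → 10 new (u, m, q, u, m, u, u, u, m, q)
  "muuquuuumqq" → prefix "muuqu" already present; 6 new (u, u, u, m, q, q)
  "umqummqqu" → prefix "umqum" already present; 4 new (m, q, q, u)
  "mmmmmumuqm" → prefix "mm" already present; 8 new (m, m, m, u, m, u, q, m)
  "umqumu" → prefix "umqumu" already present; 0 new (none)
Total nodes = 6 + 9 + 1 + 7 + 2 + 7 + 0 + 7 + 10 + 6 + 4 + 8 + 0 = 67

67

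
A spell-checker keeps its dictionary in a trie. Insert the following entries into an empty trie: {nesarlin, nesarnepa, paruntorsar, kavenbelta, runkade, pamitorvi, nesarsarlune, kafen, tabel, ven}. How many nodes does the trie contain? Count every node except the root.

65

Trace insertions, counting only characters that open a new branch:
  "nesarlin" → 8 new (n, e, s, a, r, l, i, n)
  "nesarnepa" → prefix "nesar" already present; 4 new (n, e, p, a)
  "paruntorsar" → 11 new (p, a, r, u, n, t, o, r, s, a, r)
  "kavenbelta" → 10 new (k, a, v, e, n, b, e, l, t, a)
  "runkade" → 7 new (r, u, n, k, a, d, e)
  "pamitorvi" → prefix "pa" already present; 7 new (m, i, t, o, r, v, i)
  "nesarsarlune" → prefix "nesar" already present; 7 new (s, a, r, l, u, n, e)
  "kafen" → prefix "ka" already present; 3 new (f, e, n)
  "tabel" → 5 new (t, a, b, e, l)
  "ven" → 3 new (v, e, n)
Total nodes = 8 + 4 + 11 + 10 + 7 + 7 + 7 + 3 + 5 + 3 = 65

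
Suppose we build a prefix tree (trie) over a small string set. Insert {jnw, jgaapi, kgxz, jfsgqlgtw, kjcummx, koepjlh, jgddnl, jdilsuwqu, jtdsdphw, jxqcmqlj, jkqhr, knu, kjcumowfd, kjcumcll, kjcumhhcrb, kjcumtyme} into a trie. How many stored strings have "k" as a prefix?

8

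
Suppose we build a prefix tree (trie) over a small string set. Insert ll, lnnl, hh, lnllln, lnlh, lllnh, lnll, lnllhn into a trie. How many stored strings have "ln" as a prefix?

5

Filter for entries beginning with "ln":
Matches: "lnlh", "lnll", "lnllhn", "lnllln", "lnnl"
Count: 5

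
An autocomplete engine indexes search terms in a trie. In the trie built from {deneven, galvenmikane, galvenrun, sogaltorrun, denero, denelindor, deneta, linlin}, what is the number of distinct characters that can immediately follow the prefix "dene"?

4

The children of the "dene" node are the distinct next characters among strings starting with "dene".
Characters that immediately follow "dene" among the stored strings: {l, r, t, v}.
That node has 4 child edges.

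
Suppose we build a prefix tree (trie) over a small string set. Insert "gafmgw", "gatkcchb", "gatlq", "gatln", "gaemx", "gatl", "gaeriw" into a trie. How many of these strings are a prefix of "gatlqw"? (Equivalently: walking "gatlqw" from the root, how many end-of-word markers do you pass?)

Check each prefix of "gatlqw" against the stored set — each match is an end-marker on the path.
Prefixes of the query that are stored words: "gatl", "gatlq"
Count: 2

2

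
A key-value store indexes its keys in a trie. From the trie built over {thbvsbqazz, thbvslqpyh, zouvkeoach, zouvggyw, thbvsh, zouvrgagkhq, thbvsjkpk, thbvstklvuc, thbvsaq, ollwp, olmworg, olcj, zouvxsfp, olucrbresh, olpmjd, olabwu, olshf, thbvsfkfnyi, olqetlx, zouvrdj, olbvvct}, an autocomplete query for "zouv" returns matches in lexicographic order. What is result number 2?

zouvkeoach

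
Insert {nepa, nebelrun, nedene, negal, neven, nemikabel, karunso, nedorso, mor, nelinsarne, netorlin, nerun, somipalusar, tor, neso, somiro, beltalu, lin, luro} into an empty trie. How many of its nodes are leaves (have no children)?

19

Leaves are exactly the stored words that no other stored word extends.
Those words: "beltalu", "karunso", "lin", "luro", "mor", "nebelrun", "nedene", "nedorso", "negal", "nelinsarne", "nemikabel", "nepa", "nerun", "neso", "netorlin", "neven", "somipalusar", "somiro", "tor"
Leaf count: 19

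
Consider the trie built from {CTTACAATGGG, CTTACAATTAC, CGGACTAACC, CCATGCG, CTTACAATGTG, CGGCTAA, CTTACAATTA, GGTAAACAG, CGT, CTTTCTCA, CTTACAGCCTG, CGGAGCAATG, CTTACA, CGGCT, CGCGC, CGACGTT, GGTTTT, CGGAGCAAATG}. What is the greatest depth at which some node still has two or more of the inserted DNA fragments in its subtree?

Look for the deepest trie node that still has at least two words in its subtree.
"CTTACAATTA" and "CTTACAATTAC" agree on "CTTACAATTA" (10 characters) before diverging; nothing deeper is shared.
Longest shared-prefix length: 10

10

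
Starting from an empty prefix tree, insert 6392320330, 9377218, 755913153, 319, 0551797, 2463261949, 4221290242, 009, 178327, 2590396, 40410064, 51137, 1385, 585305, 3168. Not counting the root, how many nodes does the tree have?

92

Trace insertions, counting only characters that open a new branch:
  "6392320330" → 10 new (6, 3, 9, 2, 3, 2, 0, 3, 3, 0)
  "9377218" → 7 new (9, 3, 7, 7, 2, 1, 8)
  "755913153" → 9 new (7, 5, 5, 9, 1, 3, 1, 5, 3)
  "319" → 3 new (3, 1, 9)
  "0551797" → 7 new (0, 5, 5, 1, 7, 9, 7)
  "2463261949" → 10 new (2, 4, 6, 3, 2, 6, 1, 9, 4, 9)
  "4221290242" → 10 new (4, 2, 2, 1, 2, 9, 0, 2, 4, 2)
  "009" → prefix "0" already present; 2 new (0, 9)
  "178327" → 6 new (1, 7, 8, 3, 2, 7)
  "2590396" → prefix "2" already present; 6 new (5, 9, 0, 3, 9, 6)
  "40410064" → prefix "4" already present; 7 new (0, 4, 1, 0, 0, 6, 4)
  "51137" → 5 new (5, 1, 1, 3, 7)
  "1385" → prefix "1" already present; 3 new (3, 8, 5)
  "585305" → prefix "5" already present; 5 new (8, 5, 3, 0, 5)
  "3168" → prefix "31" already present; 2 new (6, 8)
Total nodes = 10 + 7 + 9 + 3 + 7 + 10 + 10 + 2 + 6 + 6 + 7 + 5 + 3 + 5 + 2 = 92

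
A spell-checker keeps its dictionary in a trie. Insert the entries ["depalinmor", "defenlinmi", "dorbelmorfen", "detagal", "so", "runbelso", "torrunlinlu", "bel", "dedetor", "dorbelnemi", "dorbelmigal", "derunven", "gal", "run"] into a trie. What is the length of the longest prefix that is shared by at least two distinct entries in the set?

7

The deepest shared node is where two words last agree before diverging.
e.g. "dorbelmigal" and "dorbelmorfen" share the prefix "dorbelm" of length 7; no pair shares a longer one.
Longest shared-prefix length: 7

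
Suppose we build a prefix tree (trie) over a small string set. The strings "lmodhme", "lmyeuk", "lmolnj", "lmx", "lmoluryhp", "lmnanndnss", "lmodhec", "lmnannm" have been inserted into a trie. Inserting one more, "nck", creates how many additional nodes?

No existing word starts with "n", so every character of "nck" needs a new node.
3 − 0 = 3 new nodes.

3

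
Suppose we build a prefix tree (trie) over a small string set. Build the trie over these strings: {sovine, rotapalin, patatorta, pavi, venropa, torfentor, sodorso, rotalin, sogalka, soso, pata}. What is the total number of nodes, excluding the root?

Insert word by word; a character creates a node only if that edge doesn't already exist:
  "sovine" → 6 new (s, o, v, i, n, e)
  "rotapalin" → 9 new (r, o, t, a, p, a, l, i, n)
  "patatorta" → 9 new (p, a, t, a, t, o, r, t, a)
  "pavi" → prefix "pa" already present; 2 new (v, i)
  "venropa" → 7 new (v, e, n, r, o, p, a)
  "torfentor" → 9 new (t, o, r, f, e, n, t, o, r)
  "sodorso" → prefix "so" already present; 5 new (d, o, r, s, o)
  "rotalin" → prefix "rota" already present; 3 new (l, i, n)
  "sogalka" → prefix "so" already present; 5 new (g, a, l, k, a)
  "soso" → prefix "so" already present; 2 new (s, o)
  "pata" → prefix "pata" already present; 0 new (none)
Total nodes = 6 + 9 + 9 + 2 + 7 + 9 + 5 + 3 + 5 + 2 + 0 = 57

57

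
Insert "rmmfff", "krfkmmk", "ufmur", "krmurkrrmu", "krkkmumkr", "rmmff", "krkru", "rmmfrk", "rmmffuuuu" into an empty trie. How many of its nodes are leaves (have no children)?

8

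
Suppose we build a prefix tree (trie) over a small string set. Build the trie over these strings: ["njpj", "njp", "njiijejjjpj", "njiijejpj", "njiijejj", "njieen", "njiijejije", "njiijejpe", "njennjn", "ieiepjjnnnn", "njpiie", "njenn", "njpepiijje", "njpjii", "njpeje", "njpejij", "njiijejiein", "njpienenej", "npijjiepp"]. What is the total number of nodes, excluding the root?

71

Trace insertions, counting only characters that open a new branch:
  "njpj" → 4 new (n, j, p, j)
  "njp" → prefix "njp" already present; 0 new (none)
  "njiijejjjpj" → prefix "nj" already present; 9 new (i, i, j, e, j, j, j, p, j)
  "njiijejpj" → prefix "njiijej" already present; 2 new (p, j)
  "njiijejj" → prefix "njiijejj" already present; 0 new (none)
  "njieen" → prefix "nji" already present; 3 new (e, e, n)
  "njiijejije" → prefix "njiijej" already present; 3 new (i, j, e)
  "njiijejpe" → prefix "njiijejp" already present; 1 new (e)
  "njennjn" → prefix "nj" already present; 5 new (e, n, n, j, n)
  "ieiepjjnnnn" → 11 new (i, e, i, e, p, j, j, n, n, n, n)
  "njpiie" → prefix "njp" already present; 3 new (i, i, e)
  "njenn" → prefix "njenn" already present; 0 new (none)
  "njpepiijje" → prefix "njp" already present; 7 new (e, p, i, i, j, j, e)
  "njpjii" → prefix "njpj" already present; 2 new (i, i)
  "njpeje" → prefix "njpe" already present; 2 new (j, e)
  "njpejij" → prefix "njpej" already present; 2 new (i, j)
  "njiijejiein" → prefix "njiijeji" already present; 3 new (e, i, n)
  "njpienenej" → prefix "njpi" already present; 6 new (e, n, e, n, e, j)
  "npijjiepp" → prefix "n" already present; 8 new (p, i, j, j, i, e, p, p)
Total nodes = 4 + 0 + 9 + 2 + 0 + 3 + 3 + 1 + 5 + 11 + 3 + 0 + 7 + 2 + 2 + 2 + 3 + 6 + 8 = 71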